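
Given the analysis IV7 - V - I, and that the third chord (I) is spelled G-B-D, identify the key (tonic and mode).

G major

The chord G is a major triad rooted on G; its label is I.
If G is scale degree 1 and the mode makes that degree carry a major triad, the tonic is G and the mode is major.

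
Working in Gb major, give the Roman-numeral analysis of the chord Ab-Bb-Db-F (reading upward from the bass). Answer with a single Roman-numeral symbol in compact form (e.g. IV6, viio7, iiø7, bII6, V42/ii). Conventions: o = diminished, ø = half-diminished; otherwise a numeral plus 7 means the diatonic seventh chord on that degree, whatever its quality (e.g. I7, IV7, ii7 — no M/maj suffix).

iii42

Stacked in thirds the chord is Bb-Db-F-Ab: a minor seventh chord on Bb.
Bb is scale degree 3 in Gb major, and a minor seventh chord on that degree is written iii7.
With Ab in the bass the chord is in third inversion, so the figured bass is 42.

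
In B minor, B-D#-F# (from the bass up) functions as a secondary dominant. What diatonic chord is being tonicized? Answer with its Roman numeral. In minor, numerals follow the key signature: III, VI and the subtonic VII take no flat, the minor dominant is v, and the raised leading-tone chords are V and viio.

iv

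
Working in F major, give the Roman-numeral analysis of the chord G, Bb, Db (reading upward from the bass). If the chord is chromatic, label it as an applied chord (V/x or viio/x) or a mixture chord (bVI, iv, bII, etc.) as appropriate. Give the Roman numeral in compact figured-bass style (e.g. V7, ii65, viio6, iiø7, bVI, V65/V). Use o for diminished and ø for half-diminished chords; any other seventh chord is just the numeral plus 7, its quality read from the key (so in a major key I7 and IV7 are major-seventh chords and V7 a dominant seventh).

iio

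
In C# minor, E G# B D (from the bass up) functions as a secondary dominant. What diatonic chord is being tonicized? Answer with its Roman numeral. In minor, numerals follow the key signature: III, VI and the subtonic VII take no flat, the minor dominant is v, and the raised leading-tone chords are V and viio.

The chord is a dominant seventh chord on E.
A dominant resolves down a perfect fifth: E → A. In C# minor, A is scale degree 6, i.e. VI.

VI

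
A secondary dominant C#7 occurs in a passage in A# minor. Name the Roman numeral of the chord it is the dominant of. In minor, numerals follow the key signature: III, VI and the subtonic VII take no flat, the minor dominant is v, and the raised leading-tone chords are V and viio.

The chord is a dominant seventh chord on C#.
A dominant resolves down a perfect fifth: C# → F#. In A# minor, F# is scale degree 6, i.e. VI.

VI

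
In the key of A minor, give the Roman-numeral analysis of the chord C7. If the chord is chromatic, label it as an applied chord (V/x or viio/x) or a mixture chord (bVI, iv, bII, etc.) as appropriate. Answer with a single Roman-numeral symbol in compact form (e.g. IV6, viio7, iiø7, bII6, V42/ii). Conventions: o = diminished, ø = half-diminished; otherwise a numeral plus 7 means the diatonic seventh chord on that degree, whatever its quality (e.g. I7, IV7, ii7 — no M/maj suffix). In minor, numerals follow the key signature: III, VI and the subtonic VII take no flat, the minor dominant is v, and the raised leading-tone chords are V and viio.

V7/VI

The pitches C-E-G-Bb form a dominant seventh chord rooted on C.
C is not a diatonic chord root with this quality in A minor, but it lies a perfect fifth above F (VI), so the chord functions as an applied dominant of VI.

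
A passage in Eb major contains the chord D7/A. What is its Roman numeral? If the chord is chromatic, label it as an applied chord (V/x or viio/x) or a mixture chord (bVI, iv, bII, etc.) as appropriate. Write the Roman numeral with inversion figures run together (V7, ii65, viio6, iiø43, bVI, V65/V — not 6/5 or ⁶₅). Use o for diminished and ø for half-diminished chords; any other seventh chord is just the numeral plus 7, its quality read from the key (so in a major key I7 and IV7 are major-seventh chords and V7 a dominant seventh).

V43/iii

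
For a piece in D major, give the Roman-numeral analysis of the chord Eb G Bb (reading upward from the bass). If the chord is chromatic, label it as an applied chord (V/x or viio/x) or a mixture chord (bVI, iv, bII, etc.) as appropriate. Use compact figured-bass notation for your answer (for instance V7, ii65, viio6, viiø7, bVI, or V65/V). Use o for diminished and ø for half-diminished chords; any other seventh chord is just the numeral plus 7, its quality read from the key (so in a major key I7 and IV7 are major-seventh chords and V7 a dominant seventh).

bII

Stacked in thirds the chord is Eb-G-Bb: a major triad on Eb.
Eb is the lowered second degree of D major (diatonic 2 would be E). This is the Neapolitan chord — a major triad on the lowered second degree.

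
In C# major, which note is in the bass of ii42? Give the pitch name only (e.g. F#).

ii in C# major has root D#; the chord is D#-F#-A#-C#.
The figure 42 means third inversion — the seventh is in the bass.

C#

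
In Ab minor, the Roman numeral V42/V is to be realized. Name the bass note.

Ab

The applied chord V42/V is rooted on Bb: Bb-D-F-Ab.
The figure 42 means third inversion — the seventh is in the bass.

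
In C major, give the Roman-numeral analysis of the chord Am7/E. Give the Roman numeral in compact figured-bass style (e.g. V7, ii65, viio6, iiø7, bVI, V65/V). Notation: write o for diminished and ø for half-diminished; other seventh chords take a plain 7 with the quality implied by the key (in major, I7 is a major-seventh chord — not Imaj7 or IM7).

vi43

The pitches A-C-E-G form a minor seventh chord rooted on A.
A is scale degree 6 in C major, and a minor seventh chord on that degree is written vi7.
With E in the bass the chord is in second inversion, so the figured bass is 43.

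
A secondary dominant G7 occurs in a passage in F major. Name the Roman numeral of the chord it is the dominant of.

The chord is a dominant seventh chord on G.
A dominant resolves down a perfect fifth: G → C. In F major, C is scale degree 5, i.e. V.

V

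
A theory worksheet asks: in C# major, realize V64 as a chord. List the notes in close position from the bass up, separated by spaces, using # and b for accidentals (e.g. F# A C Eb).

D# G# B#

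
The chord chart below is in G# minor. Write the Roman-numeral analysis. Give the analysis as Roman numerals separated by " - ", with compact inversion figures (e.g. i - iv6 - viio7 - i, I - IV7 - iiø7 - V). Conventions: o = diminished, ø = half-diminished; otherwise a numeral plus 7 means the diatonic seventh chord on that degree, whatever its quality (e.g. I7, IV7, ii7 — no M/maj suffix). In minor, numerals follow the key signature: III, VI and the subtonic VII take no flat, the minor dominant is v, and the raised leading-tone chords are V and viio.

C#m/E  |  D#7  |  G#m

iv6 - V7 - i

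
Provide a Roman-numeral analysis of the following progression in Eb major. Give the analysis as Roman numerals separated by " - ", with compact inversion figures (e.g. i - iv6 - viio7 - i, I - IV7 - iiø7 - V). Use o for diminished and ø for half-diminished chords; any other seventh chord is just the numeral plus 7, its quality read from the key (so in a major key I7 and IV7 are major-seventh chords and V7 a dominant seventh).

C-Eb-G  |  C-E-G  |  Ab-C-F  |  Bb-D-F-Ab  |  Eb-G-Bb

vi - V/ii - ii6 - V7 - I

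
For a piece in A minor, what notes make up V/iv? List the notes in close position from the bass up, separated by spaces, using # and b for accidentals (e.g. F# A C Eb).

A C# E

V/iv is a secondary dominant — the dominant triad of iv. iv in A minor is D, so the applied chord's root is A, a perfect fifth above.
Building a major triad on A gives A-C#-E.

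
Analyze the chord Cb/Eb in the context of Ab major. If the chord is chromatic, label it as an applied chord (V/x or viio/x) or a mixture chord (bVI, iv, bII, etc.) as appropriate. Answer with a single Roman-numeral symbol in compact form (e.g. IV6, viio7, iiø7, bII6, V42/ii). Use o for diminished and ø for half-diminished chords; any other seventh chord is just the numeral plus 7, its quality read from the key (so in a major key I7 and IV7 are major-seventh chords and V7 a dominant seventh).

Stacked in thirds the chord is Cb-Eb-Gb: a major triad on Cb.
Cb is the lowered third degree of Ab major (diatonic 3 would be C). This is a major triad on the lowered third degree, borrowed from the parallel minor.
With Eb in the bass the chord is in first inversion, so the figured bass is 6.

bIII6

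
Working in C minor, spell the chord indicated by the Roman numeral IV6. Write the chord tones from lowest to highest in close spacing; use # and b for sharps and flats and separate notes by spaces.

A C F

IV6 is the major subdominant, borrowed from the parallel major. In C minor that root is F.
So the chord is F-A-C.
The figured bass 6 indicates first inversion, placing the third (A) in the bass: A-C-F.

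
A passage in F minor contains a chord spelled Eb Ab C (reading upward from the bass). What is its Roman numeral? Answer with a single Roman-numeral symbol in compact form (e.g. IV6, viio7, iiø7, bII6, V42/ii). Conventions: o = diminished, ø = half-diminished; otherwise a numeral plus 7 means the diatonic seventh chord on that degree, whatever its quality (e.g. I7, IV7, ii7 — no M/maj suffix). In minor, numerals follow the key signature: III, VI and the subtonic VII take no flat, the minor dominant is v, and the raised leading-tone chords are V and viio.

III64

Stacked in thirds the chord is Ab-C-Eb: a major triad on Ab.
Ab is scale degree 3 in F minor, and a major triad on that degree is written III.
With Eb in the bass the chord is in second inversion, so the figured bass is 64.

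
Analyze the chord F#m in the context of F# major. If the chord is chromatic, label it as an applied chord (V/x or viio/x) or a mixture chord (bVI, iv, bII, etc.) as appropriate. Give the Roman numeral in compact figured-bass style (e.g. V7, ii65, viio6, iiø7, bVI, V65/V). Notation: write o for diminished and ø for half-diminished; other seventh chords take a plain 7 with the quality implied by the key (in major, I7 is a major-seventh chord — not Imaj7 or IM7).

The pitches F#-A-C# form a minor triad rooted on F#.
F# is the first degree of F# major. This is the minor tonic, borrowed from the parallel minor.

i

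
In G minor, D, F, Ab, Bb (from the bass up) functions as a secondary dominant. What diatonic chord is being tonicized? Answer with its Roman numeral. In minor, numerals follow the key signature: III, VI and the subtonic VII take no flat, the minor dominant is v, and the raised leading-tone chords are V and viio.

VI

The chord is a dominant seventh chord on Bb.
A dominant resolves down a perfect fifth: Bb → Eb. In G minor, Eb is scale degree 6, i.e. VI.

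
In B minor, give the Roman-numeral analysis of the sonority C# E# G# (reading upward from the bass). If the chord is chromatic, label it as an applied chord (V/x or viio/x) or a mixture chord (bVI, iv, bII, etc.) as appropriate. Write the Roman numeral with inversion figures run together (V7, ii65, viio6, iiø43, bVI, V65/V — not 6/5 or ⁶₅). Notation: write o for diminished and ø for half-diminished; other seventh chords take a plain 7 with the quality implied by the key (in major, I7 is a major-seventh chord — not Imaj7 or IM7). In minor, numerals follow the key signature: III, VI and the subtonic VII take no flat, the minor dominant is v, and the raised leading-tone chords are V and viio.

V/V

The pitches C#-E#-G# form a major triad rooted on C#.
C# is not a diatonic chord root with this quality in B minor, but it lies a perfect fifth above F# (V), so the chord functions as an applied dominant of V.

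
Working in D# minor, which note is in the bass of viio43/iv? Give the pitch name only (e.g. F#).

C#

The applied chord viio43/iv is rooted on F##: F##-A#-C#-E.
The figure 43 means second inversion — the fifth is in the bass.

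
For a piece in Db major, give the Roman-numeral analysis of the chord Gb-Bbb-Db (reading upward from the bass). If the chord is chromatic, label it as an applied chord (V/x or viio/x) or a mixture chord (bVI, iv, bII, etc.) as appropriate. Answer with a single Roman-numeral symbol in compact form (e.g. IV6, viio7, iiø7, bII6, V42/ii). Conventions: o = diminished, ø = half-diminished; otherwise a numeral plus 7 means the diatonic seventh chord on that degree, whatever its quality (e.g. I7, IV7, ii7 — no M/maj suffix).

Stacked in thirds the chord is Gb-Bbb-Db: a minor triad on Gb.
Gb is the fourth degree of Db major. This is the minor subdominant, borrowed from the parallel minor.

iv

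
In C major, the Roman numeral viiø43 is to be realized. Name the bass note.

F

viiø in C major has root B; the chord is B-D-F-A.
The figure 43 means second inversion — the fifth is in the bass.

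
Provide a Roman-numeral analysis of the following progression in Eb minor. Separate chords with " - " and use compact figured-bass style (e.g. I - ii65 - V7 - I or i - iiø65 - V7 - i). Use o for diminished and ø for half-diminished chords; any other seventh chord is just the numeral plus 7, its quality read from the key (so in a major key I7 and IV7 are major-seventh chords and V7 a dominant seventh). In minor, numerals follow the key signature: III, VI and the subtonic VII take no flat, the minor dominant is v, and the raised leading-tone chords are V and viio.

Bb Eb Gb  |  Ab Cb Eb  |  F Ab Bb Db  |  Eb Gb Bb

Bb-Eb-Gb: minor triad on Eb = scale degree 1 → i64.
Ab-Cb-Eb has root Ab, degree 4 in Eb minor, so iv.
F-Ab-Bb-Db: root Bb is the dominant; minor seventh chord there is v43.
Eb-Gb-Bb: root Eb is the tonic; minor triad there is i.

i64 - iv - v43 - i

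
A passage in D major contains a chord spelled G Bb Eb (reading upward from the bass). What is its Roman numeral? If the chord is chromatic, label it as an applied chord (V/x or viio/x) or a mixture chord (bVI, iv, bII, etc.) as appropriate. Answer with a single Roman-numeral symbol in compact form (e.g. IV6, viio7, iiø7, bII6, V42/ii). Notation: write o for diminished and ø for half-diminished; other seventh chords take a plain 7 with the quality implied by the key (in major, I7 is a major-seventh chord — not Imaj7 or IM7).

Stacked in thirds the chord is Eb-G-Bb: a major triad on Eb.
Eb is the lowered second degree of D major (diatonic 2 would be E). This is the Neapolitan sixth — a major triad on the lowered second degree, here in its customary first inversion.
With G in the bass the chord is in first inversion, so the figured bass is 6.

bII6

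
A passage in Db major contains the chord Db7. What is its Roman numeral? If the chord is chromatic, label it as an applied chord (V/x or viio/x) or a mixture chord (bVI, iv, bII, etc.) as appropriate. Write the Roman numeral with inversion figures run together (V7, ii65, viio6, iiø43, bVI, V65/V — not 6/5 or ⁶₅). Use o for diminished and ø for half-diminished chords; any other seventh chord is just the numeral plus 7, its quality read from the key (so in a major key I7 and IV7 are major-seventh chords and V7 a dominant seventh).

Stacked in thirds the chord is Db-F-Ab-Cb: a dominant seventh chord on Db.
Db is not a diatonic chord root with this quality in Db major, but it lies a perfect fifth above Gb (IV), so the chord functions as an applied dominant of IV.

V7/IV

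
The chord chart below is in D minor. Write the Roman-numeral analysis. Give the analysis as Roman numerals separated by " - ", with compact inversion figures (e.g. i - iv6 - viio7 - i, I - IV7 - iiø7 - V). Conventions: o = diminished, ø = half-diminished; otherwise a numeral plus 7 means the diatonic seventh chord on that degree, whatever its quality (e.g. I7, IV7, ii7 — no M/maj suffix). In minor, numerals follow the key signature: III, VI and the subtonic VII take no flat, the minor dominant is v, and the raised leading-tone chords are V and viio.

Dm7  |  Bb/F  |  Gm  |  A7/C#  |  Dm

i7 - VI64 - iv - V65 - i

Dm7 has root D, degree 1 in D minor, so i7.
Bb/F has root Bb, degree 6 in D minor, so VI64.
Gm: minor triad on G = scale degree 4 → iv.
A7/C#: root A is the dominant; dominant seventh chord there is V65.
Dm: root D is the tonic; minor triad there is i.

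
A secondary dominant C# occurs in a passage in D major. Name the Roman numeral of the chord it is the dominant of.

The chord is a major triad on C#.
A dominant resolves down a perfect fifth: C# → F#. In D major, F# is scale degree 3, i.e. iii.

iii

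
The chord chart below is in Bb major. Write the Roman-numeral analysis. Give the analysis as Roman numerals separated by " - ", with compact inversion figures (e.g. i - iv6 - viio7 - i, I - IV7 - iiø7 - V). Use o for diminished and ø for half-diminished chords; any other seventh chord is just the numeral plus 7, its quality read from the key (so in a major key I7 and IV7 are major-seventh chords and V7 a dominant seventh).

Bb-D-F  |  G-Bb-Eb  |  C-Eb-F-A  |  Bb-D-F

Bb-D-F has root Bb, degree 1 in Bb major, so I.
G-Bb-Eb: major triad on Eb = scale degree 4 → IV6.
C-Eb-F-A has root F, degree 5 in Bb major, so V43.
Bb-D-F: root Bb is the tonic; major triad there is I.

I - IV6 - V43 - I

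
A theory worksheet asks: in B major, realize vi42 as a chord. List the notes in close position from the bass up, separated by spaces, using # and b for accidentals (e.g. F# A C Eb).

F# G# B D#

In B major, the sixth degree is G#, and the diatonic chord built there is a minor seventh chord.
Stacking thirds from G# gives G#-B-D#-F#.
With the 42 figure the chord is in third inversion; from the bass F# upward in close position it reads F#-G#-B-D#.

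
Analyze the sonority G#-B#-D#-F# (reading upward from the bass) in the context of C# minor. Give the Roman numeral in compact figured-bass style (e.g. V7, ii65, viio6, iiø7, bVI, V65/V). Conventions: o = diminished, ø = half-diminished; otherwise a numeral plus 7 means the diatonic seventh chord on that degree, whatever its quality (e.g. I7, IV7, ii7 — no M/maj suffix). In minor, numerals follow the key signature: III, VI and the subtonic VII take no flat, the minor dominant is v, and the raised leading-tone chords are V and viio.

V7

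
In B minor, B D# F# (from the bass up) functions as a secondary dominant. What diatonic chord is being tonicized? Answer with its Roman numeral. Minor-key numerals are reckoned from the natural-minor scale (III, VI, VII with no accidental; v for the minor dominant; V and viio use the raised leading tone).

iv

The chord is a major triad on B.
A dominant resolves down a perfect fifth: B → E. In B minor, E is scale degree 4, i.e. iv.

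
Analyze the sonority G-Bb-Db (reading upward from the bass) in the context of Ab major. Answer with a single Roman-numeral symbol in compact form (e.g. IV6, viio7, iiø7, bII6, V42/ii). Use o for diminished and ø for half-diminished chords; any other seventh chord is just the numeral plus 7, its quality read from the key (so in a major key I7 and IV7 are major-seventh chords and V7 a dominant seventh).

Stacked in thirds the chord is G-Bb-Db: a diminished triad on G.
G is scale degree 7 in Ab major, and a diminished triad on that degree is written viio.

viio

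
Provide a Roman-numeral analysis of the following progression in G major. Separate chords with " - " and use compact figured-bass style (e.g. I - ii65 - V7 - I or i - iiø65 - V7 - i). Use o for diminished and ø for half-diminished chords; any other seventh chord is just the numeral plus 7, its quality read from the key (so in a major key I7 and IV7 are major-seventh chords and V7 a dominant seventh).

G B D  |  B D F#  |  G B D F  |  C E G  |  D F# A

I - iii - V7/IV - IV - V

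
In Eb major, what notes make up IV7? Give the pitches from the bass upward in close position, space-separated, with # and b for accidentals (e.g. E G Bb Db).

The numeral's case and figure indicate a major seventh chord. In Eb major its root, the fourth degree, is Ab.
Stacking thirds from Ab gives Ab-C-Eb-G.

Ab C Eb G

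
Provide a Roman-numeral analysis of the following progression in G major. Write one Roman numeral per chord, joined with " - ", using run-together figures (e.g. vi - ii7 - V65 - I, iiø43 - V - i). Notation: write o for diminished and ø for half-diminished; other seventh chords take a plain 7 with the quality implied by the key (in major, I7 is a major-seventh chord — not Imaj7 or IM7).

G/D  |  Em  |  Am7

G/D: root G is the tonic; major triad there is I64.
Em: root E is the submediant; minor triad there is vi.
Am7: minor seventh chord on A = scale degree 2 → ii7.

I64 - vi - ii7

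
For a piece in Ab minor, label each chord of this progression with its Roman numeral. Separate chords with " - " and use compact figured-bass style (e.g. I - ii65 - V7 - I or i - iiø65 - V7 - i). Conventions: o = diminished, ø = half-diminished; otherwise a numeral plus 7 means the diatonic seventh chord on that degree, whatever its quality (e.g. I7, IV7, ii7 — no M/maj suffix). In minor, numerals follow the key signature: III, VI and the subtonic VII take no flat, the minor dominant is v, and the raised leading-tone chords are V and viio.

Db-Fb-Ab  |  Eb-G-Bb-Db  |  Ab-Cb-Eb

iv - V7 - i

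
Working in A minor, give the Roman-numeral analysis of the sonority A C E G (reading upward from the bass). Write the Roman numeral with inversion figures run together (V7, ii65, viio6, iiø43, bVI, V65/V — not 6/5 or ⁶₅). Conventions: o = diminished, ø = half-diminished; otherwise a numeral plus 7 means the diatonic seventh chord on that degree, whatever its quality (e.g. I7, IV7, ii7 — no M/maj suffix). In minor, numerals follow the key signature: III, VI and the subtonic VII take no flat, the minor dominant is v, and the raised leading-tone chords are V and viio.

Stacked in thirds the chord is A-C-E-G: a minor seventh chord on A.
A is scale degree 1 in A minor, and a minor seventh chord on that degree is written i7.

i7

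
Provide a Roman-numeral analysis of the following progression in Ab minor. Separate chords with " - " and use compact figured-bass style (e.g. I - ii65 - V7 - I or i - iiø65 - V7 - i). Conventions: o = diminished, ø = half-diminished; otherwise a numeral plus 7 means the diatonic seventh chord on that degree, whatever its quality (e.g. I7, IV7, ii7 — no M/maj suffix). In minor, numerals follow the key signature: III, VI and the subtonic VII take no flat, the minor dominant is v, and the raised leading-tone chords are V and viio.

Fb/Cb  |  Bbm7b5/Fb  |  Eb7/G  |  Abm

Fb/Cb has root Fb, degree 6 in Ab minor, so VI64.
Bbm7b5/Fb: half-diminished seventh chord on Bb = scale degree 2 → iiø43.
Eb7/G: dominant seventh chord on Eb = scale degree 5 → V65.
Abm has root Ab, degree 1 in Ab minor, so i.

VI64 - iiø43 - V65 - i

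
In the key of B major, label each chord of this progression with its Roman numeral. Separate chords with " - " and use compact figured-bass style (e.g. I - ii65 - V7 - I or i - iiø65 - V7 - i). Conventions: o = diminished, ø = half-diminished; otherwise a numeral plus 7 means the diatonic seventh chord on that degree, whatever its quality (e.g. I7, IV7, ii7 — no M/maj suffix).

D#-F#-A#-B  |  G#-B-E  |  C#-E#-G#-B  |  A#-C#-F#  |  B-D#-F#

I65 - IV6 - V7/V - V6 - I

D#-F#-A#-B: root B is the tonic; major seventh chord there is I65.
G#-B-E: major triad on E = scale degree 4 → IV6.
C#-E#-G#-B: chromatic; C# is V of V, so V7/V.
A#-C#-F#: major triad on F# = scale degree 5 → V6.
B-D#-F# has root B, degree 1 in B major, so I.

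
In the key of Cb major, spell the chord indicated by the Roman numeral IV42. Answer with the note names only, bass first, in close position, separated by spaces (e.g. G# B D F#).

The numeral's case and figure indicate a major seventh chord. In Cb major its root, the subdominant, is Fb.
That chord is spelled Fb-Ab-Cb-Eb.
With the 42 figure the chord is in third inversion; from the bass Eb upward in close position it reads Eb-Fb-Ab-Cb.

Eb Fb Ab Cb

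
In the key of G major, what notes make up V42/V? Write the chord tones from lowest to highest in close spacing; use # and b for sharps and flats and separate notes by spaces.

G A C# E

V42/V is a secondary dominant — the dominant seventh of V. V in G major is D, so the applied chord's root is A, a perfect fifth above.
Building a dominant seventh chord on A gives A-C#-E-G.
With the 42 figure the chord is in third inversion; from the bass G upward in close position it reads G-A-C#-E.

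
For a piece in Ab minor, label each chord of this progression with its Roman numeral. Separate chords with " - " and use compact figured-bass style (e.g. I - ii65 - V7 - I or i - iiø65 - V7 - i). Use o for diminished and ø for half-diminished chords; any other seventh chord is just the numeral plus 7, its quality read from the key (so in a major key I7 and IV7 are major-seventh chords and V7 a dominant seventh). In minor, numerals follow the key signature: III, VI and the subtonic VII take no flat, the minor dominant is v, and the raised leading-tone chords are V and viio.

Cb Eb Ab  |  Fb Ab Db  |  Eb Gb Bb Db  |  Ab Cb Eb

i6 - iv6 - v7 - i

Cb-Eb-Ab has root Ab, degree 1 in Ab minor, so i6.
Fb-Ab-Db: minor triad on Db = scale degree 4 → iv6.
Eb-Gb-Bb-Db has root Eb, degree 5 in Ab minor, so v7.
Ab-Cb-Eb has root Ab, degree 1 in Ab minor, so i.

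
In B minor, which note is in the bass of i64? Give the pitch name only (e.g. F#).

F#

i in B minor has root B; the chord is B-D-F#.
The figure 64 means second inversion — the fifth is in the bass.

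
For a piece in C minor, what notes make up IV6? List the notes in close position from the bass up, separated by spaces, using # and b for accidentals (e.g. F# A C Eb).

IV6 is the major subdominant, borrowed from the parallel major. In C minor that root is F.
So the chord is F-A-C.
The figured bass 6 indicates first inversion, placing the third (A) in the bass: A-C-F.

A C F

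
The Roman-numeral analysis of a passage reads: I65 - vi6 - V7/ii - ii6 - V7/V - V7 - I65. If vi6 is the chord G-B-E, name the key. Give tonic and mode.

The anchor chord is a minor triad on E, labeled vi6.
Counting down 5 scale steps from E places the tonic on G; a minor triad on degree 6 is diatonic only in major.

G major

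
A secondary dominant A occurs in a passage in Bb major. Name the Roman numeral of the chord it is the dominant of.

iii

The chord is a major triad on A.
A dominant resolves down a perfect fifth: A → D. In Bb major, D is scale degree 3, i.e. iii.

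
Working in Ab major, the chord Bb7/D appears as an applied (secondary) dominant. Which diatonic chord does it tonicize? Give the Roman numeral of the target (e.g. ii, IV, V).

The chord is a dominant seventh chord on Bb.
A dominant resolves down a perfect fifth: Bb → Eb. In Ab major, Eb is scale degree 5, i.e. V.

V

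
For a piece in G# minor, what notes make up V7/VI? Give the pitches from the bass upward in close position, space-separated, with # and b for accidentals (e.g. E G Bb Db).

V7/VI is a secondary dominant — the dominant seventh of VI. VI in G# minor is E, so the applied chord's root is B, a perfect fifth above.
Building a dominant seventh chord on B gives B-D#-F#-A.

B D# F# A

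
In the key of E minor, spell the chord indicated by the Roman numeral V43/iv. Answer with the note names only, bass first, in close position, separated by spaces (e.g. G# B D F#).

The slash means an applied dominant: we want the dominant of iv. In E minor, iv is A minor, and its dominant is built on E.
Building a dominant seventh chord on E gives E-G#-B-D.
With the 43 figure the chord is in second inversion; from the bass B upward in close position it reads B-D-E-G#.

B D E G#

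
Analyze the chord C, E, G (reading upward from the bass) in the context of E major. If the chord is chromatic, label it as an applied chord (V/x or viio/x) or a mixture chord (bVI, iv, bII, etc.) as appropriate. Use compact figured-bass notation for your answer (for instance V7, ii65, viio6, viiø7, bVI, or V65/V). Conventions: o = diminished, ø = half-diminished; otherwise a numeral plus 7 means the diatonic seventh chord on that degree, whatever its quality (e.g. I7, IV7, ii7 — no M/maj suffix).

bVI

Stacked in thirds the chord is C-E-G: a major triad on C.
C is the lowered sixth degree of E major (diatonic 6 would be C#). This is a major triad on the lowered sixth degree, borrowed from the parallel minor.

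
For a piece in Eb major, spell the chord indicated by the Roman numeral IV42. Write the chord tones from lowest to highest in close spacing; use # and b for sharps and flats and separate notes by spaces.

G Ab C Eb

The numeral's case and figure indicate a major seventh chord. In Eb major its root, the subdominant, is Ab.
Stacking thirds from Ab gives Ab-C-Eb-G.
With the 42 figure the chord is in third inversion; from the bass G upward in close position it reads G-Ab-C-Eb.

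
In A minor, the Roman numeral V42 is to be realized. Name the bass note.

D

V in A minor has root E; the chord is E-G#-B-D.
The figure 42 means third inversion — the seventh is in the bass.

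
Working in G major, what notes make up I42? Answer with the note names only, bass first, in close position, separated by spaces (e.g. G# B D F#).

F# G B D

In G major, scale degree 1 is G, and the diatonic chord built there is a major seventh chord.
That chord is spelled G-B-D-F#.
With the 42 figure the chord is in third inversion; from the bass F# upward in close position it reads F#-G-B-D.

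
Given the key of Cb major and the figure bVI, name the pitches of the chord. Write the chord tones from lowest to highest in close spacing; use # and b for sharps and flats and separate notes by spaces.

Abb Cb Ebb

bVI is a major triad on the lowered sixth degree, borrowed from the parallel minor. In Cb major that root is Abb.
So the chord is Abb-Cb-Ebb.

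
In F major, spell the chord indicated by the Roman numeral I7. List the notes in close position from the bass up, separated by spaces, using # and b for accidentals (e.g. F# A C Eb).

F A C E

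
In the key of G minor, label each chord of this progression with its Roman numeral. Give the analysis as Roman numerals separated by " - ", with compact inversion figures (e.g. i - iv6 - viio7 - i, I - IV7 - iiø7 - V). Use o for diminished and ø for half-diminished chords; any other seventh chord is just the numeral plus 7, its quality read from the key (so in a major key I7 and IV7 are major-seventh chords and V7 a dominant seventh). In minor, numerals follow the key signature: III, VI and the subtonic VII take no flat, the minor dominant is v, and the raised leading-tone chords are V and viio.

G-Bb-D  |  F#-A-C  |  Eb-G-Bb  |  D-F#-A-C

i - viio - VI - V7

G-Bb-D has root G, degree 1 in G minor, so i.
F#-A-C has root F#, degree 7 in G minor, so viio.
Eb-G-Bb: major triad on Eb = scale degree 6 → VI.
D-F#-A-C has root D, degree 5 in G minor, so V7.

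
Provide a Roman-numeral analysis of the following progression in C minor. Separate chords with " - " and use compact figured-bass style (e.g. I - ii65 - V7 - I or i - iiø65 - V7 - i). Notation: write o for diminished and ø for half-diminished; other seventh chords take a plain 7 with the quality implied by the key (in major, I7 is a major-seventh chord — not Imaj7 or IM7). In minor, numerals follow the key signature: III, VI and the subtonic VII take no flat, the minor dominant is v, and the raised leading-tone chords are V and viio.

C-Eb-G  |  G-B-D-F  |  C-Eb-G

i - V7 - i

C-Eb-G: minor triad on C = scale degree 1 → i.
G-B-D-F: root G is the dominant; dominant seventh chord there is V7.
C-Eb-G: root C is the tonic; minor triad there is i.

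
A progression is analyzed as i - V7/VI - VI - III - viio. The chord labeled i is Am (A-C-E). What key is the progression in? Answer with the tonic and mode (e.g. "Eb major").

A minor

The chord Am is a minor triad rooted on A; its label is i.
If A is scale degree 1 and the mode makes that degree carry a minor triad, the tonic is A and the mode is minor.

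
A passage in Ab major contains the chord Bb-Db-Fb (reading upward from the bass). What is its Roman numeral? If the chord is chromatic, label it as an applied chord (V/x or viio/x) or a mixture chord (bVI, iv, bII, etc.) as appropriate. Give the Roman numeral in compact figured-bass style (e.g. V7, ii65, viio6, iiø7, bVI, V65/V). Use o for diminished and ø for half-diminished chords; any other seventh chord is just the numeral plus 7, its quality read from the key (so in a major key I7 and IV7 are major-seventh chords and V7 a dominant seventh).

iio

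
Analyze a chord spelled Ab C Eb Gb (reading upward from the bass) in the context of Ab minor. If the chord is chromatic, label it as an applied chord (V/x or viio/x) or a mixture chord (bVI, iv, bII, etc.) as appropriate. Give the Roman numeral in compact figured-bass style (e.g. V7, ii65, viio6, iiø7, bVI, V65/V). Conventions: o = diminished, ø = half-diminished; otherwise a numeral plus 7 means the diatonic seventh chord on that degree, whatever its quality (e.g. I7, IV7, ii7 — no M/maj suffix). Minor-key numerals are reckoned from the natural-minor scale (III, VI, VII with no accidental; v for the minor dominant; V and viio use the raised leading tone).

Stacked in thirds the chord is Ab-C-Eb-Gb: a dominant seventh chord on Ab.
Ab is not a diatonic chord root with this quality in Ab minor, but it lies a perfect fifth above Db (iv), so the chord functions as an applied dominant of iv.

V7/iv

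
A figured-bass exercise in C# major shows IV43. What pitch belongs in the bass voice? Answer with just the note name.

IV in C# major has root F#; the chord is F#-A#-C#-E#.
The figure 43 means second inversion — the fifth is in the bass.

C#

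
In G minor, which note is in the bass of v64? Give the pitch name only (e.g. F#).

A

v in G minor has root D; the chord is D-F-A.
The figure 64 means second inversion — the fifth is in the bass.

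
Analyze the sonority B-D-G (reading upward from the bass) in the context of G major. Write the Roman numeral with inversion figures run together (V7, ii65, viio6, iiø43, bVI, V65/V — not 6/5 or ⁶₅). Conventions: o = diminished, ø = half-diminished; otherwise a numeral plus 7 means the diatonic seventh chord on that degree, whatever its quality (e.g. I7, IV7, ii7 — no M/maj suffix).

I6

The pitches G-B-D form a major triad rooted on G.
G is scale degree 1 in G major, and a major triad on that degree is written I.
With B in the bass the chord is in first inversion, so the figured bass is 6.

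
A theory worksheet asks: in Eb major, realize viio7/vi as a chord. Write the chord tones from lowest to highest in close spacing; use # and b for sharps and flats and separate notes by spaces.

B D F Ab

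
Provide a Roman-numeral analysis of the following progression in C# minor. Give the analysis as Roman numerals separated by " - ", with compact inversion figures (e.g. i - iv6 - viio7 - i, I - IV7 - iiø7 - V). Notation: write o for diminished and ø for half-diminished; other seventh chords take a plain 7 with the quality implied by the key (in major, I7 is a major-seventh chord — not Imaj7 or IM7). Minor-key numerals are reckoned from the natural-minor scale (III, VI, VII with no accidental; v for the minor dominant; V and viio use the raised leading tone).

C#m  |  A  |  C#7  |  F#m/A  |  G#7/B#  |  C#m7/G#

i - VI - V7/iv - iv6 - V65 - i43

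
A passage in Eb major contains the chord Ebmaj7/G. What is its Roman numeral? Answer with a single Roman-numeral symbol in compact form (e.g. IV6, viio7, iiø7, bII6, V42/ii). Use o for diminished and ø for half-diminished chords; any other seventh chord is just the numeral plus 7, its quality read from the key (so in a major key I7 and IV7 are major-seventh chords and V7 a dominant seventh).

Stacked in thirds the chord is Eb-G-Bb-D: a major seventh chord on Eb.
In Eb major, Eb is the tonic; the diatonic major seventh chord there is I7.
With G in the bass the chord is in first inversion, so the figured bass is 65.

I65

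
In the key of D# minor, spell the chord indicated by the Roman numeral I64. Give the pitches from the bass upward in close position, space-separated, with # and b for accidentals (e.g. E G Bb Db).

I64 is the major tonic (Picardy third), borrowed from the parallel major. In D# minor that root is D#.
So the chord is D#-F##-A#, a major triad.
The figured bass 64 indicates second inversion, placing the fifth (A#) in the bass: A#-D#-F##.

A# D# F##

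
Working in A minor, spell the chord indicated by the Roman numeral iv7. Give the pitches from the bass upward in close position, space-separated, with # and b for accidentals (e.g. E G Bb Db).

D F A C

The numeral's case and figure indicate a minor seventh chord. In A minor its root, the subdominant, is D.
Stacking thirds from D gives D-F-A-C.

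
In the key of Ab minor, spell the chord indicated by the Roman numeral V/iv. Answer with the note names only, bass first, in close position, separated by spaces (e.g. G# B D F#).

The slash means an applied dominant: we want the dominant of iv. In Ab minor, iv is Db minor, and its dominant is built on Ab.
Building a major triad on Ab gives Ab-C-Eb.

Ab C Eb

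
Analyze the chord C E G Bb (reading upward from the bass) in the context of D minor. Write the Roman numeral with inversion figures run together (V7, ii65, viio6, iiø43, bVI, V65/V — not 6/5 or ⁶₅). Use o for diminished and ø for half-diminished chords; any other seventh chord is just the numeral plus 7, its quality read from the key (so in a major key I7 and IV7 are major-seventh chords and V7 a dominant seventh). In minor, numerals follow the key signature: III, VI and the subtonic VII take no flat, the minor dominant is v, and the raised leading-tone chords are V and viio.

Stacked in thirds the chord is C-E-G-Bb: a dominant seventh chord on C.
C is scale degree 7 in D minor, and a dominant seventh chord on that degree is written VII7.

VII7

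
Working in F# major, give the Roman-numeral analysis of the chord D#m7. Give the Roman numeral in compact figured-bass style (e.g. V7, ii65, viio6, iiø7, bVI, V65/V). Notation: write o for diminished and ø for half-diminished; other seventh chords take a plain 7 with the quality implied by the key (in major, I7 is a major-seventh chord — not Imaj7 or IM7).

vi7

The pitches D#-F#-A#-C# form a minor seventh chord rooted on D#.
In F# major, D# is the submediant; the diatonic minor seventh chord there is vi7.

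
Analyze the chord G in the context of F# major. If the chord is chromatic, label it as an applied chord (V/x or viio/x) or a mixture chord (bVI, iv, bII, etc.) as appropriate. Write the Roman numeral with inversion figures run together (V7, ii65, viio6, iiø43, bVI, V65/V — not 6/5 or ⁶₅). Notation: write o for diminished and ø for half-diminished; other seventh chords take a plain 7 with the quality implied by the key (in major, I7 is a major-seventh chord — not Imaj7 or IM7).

bII

Stacked in thirds the chord is G-B-D: a major triad on G.
G is the lowered second degree of F# major (diatonic 2 would be G#). This is the Neapolitan chord — a major triad on the lowered second degree.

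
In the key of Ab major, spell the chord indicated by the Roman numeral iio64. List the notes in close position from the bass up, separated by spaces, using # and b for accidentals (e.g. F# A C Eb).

iio64 is the diminished supertonic triad, borrowed from the parallel minor. In Ab major that root is Bb.
So the chord is Bb-Db-Fb.
The figured bass 64 indicates second inversion, placing the fifth (Fb) in the bass: Fb-Bb-Db.

Fb Bb Db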